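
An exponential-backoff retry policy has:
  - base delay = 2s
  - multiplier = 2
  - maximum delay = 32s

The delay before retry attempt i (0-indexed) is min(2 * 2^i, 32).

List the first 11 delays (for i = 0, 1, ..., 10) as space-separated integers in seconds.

Answer: 2 4 8 16 32 32 32 32 32 32 32

Derivation:
Computing each delay:
  i=0: min(2*2^0, 32) = 2
  i=1: min(2*2^1, 32) = 4
  i=2: min(2*2^2, 32) = 8
  i=3: min(2*2^3, 32) = 16
  i=4: min(2*2^4, 32) = 32
  i=5: min(2*2^5, 32) = 32
  i=6: min(2*2^6, 32) = 32
  i=7: min(2*2^7, 32) = 32
  i=8: min(2*2^8, 32) = 32
  i=9: min(2*2^9, 32) = 32
  i=10: min(2*2^10, 32) = 32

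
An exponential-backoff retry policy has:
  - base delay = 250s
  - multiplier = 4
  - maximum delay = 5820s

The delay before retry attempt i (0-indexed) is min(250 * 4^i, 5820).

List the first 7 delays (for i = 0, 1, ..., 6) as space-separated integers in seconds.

Computing each delay:
  i=0: min(250*4^0, 5820) = 250
  i=1: min(250*4^1, 5820) = 1000
  i=2: min(250*4^2, 5820) = 4000
  i=3: min(250*4^3, 5820) = 5820
  i=4: min(250*4^4, 5820) = 5820
  i=5: min(250*4^5, 5820) = 5820
  i=6: min(250*4^6, 5820) = 5820

Answer: 250 1000 4000 5820 5820 5820 5820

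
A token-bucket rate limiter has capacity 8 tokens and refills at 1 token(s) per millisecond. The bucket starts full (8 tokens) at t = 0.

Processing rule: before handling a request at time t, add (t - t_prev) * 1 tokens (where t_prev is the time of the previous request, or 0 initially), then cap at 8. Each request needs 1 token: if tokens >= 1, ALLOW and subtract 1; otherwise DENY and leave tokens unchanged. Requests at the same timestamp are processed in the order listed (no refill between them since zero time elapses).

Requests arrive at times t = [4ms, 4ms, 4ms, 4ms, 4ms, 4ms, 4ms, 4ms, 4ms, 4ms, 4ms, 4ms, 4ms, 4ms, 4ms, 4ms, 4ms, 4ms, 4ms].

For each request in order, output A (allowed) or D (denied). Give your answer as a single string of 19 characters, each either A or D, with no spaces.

Answer: AAAAAAAADDDDDDDDDDD

Derivation:
Simulating step by step:
  req#1 t=4ms: ALLOW
  req#2 t=4ms: ALLOW
  req#3 t=4ms: ALLOW
  req#4 t=4ms: ALLOW
  req#5 t=4ms: ALLOW
  req#6 t=4ms: ALLOW
  req#7 t=4ms: ALLOW
  req#8 t=4ms: ALLOW
  req#9 t=4ms: DENY
  req#10 t=4ms: DENY
  req#11 t=4ms: DENY
  req#12 t=4ms: DENY
  req#13 t=4ms: DENY
  req#14 t=4ms: DENY
  req#15 t=4ms: DENY
  req#16 t=4ms: DENY
  req#17 t=4ms: DENY
  req#18 t=4ms: DENY
  req#19 t=4ms: DENY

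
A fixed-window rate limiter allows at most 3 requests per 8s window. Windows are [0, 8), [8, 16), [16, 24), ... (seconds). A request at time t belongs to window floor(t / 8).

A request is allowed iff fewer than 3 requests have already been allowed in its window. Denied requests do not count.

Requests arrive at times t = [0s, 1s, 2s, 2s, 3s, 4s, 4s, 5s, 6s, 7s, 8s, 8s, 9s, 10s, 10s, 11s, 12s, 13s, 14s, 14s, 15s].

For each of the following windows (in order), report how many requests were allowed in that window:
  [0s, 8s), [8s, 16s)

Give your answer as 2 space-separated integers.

Processing requests:
  req#1 t=0s (window 0): ALLOW
  req#2 t=1s (window 0): ALLOW
  req#3 t=2s (window 0): ALLOW
  req#4 t=2s (window 0): DENY
  req#5 t=3s (window 0): DENY
  req#6 t=4s (window 0): DENY
  req#7 t=4s (window 0): DENY
  req#8 t=5s (window 0): DENY
  req#9 t=6s (window 0): DENY
  req#10 t=7s (window 0): DENY
  req#11 t=8s (window 1): ALLOW
  req#12 t=8s (window 1): ALLOW
  req#13 t=9s (window 1): ALLOW
  req#14 t=10s (window 1): DENY
  req#15 t=10s (window 1): DENY
  req#16 t=11s (window 1): DENY
  req#17 t=12s (window 1): DENY
  req#18 t=13s (window 1): DENY
  req#19 t=14s (window 1): DENY
  req#20 t=14s (window 1): DENY
  req#21 t=15s (window 1): DENY

Allowed counts by window: 3 3

Answer: 3 3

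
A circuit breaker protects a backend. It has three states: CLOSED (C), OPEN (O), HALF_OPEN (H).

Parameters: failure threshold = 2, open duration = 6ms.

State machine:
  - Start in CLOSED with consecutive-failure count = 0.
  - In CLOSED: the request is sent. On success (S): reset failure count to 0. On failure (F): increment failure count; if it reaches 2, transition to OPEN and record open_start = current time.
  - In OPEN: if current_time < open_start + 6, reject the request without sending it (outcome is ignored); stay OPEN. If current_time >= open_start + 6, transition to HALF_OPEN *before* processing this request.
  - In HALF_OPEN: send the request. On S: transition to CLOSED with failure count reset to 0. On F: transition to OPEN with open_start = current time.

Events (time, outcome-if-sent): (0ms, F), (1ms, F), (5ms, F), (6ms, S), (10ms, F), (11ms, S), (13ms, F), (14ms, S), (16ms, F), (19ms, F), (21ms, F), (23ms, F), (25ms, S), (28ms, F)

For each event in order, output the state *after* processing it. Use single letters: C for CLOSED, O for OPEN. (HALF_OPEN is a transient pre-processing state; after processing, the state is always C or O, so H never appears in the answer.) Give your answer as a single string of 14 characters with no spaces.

State after each event:
  event#1 t=0ms outcome=F: state=CLOSED
  event#2 t=1ms outcome=F: state=OPEN
  event#3 t=5ms outcome=F: state=OPEN
  event#4 t=6ms outcome=S: state=OPEN
  event#5 t=10ms outcome=F: state=OPEN
  event#6 t=11ms outcome=S: state=OPEN
  event#7 t=13ms outcome=F: state=OPEN
  event#8 t=14ms outcome=S: state=OPEN
  event#9 t=16ms outcome=F: state=OPEN
  event#10 t=19ms outcome=F: state=OPEN
  event#11 t=21ms outcome=F: state=OPEN
  event#12 t=23ms outcome=F: state=OPEN
  event#13 t=25ms outcome=S: state=OPEN
  event#14 t=28ms outcome=F: state=OPEN

Answer: COOOOOOOOOOOOO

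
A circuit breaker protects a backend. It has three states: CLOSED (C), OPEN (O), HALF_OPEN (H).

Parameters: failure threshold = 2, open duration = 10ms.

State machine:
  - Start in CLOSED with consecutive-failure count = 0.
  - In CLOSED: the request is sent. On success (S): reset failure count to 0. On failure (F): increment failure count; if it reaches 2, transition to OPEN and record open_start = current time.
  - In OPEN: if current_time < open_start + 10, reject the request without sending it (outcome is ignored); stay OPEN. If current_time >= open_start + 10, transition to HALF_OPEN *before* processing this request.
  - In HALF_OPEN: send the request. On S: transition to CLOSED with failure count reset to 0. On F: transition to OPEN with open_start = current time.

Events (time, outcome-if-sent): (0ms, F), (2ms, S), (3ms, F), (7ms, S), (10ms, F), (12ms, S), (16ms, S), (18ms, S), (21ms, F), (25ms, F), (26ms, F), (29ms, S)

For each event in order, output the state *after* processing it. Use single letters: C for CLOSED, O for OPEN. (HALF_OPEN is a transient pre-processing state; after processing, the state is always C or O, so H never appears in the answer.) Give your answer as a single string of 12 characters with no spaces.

State after each event:
  event#1 t=0ms outcome=F: state=CLOSED
  event#2 t=2ms outcome=S: state=CLOSED
  event#3 t=3ms outcome=F: state=CLOSED
  event#4 t=7ms outcome=S: state=CLOSED
  event#5 t=10ms outcome=F: state=CLOSED
  event#6 t=12ms outcome=S: state=CLOSED
  event#7 t=16ms outcome=S: state=CLOSED
  event#8 t=18ms outcome=S: state=CLOSED
  event#9 t=21ms outcome=F: state=CLOSED
  event#10 t=25ms outcome=F: state=OPEN
  event#11 t=26ms outcome=F: state=OPEN
  event#12 t=29ms outcome=S: state=OPEN

Answer: CCCCCCCCCOOO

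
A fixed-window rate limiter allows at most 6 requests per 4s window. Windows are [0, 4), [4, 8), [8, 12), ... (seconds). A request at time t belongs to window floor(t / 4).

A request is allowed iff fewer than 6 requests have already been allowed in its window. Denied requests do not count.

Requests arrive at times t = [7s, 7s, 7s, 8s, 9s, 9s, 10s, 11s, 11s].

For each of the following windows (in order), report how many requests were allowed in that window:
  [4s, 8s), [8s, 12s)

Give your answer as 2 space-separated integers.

Processing requests:
  req#1 t=7s (window 1): ALLOW
  req#2 t=7s (window 1): ALLOW
  req#3 t=7s (window 1): ALLOW
  req#4 t=8s (window 2): ALLOW
  req#5 t=9s (window 2): ALLOW
  req#6 t=9s (window 2): ALLOW
  req#7 t=10s (window 2): ALLOW
  req#8 t=11s (window 2): ALLOW
  req#9 t=11s (window 2): ALLOW

Allowed counts by window: 3 6

Answer: 3 6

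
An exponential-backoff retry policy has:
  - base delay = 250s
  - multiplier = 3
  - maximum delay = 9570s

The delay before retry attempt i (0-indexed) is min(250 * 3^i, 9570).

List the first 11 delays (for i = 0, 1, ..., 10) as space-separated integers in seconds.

Answer: 250 750 2250 6750 9570 9570 9570 9570 9570 9570 9570

Derivation:
Computing each delay:
  i=0: min(250*3^0, 9570) = 250
  i=1: min(250*3^1, 9570) = 750
  i=2: min(250*3^2, 9570) = 2250
  i=3: min(250*3^3, 9570) = 6750
  i=4: min(250*3^4, 9570) = 9570
  i=5: min(250*3^5, 9570) = 9570
  i=6: min(250*3^6, 9570) = 9570
  i=7: min(250*3^7, 9570) = 9570
  i=8: min(250*3^8, 9570) = 9570
  i=9: min(250*3^9, 9570) = 9570
  i=10: min(250*3^10, 9570) = 9570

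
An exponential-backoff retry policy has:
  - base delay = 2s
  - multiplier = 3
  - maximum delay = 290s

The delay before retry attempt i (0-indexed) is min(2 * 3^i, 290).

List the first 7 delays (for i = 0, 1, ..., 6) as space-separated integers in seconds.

Computing each delay:
  i=0: min(2*3^0, 290) = 2
  i=1: min(2*3^1, 290) = 6
  i=2: min(2*3^2, 290) = 18
  i=3: min(2*3^3, 290) = 54
  i=4: min(2*3^4, 290) = 162
  i=5: min(2*3^5, 290) = 290
  i=6: min(2*3^6, 290) = 290

Answer: 2 6 18 54 162 290 290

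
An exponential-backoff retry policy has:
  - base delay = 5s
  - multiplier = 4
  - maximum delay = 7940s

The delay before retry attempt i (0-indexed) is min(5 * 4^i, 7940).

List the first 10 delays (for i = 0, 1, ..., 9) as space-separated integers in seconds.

Computing each delay:
  i=0: min(5*4^0, 7940) = 5
  i=1: min(5*4^1, 7940) = 20
  i=2: min(5*4^2, 7940) = 80
  i=3: min(5*4^3, 7940) = 320
  i=4: min(5*4^4, 7940) = 1280
  i=5: min(5*4^5, 7940) = 5120
  i=6: min(5*4^6, 7940) = 7940
  i=7: min(5*4^7, 7940) = 7940
  i=8: min(5*4^8, 7940) = 7940
  i=9: min(5*4^9, 7940) = 7940

Answer: 5 20 80 320 1280 5120 7940 7940 7940 7940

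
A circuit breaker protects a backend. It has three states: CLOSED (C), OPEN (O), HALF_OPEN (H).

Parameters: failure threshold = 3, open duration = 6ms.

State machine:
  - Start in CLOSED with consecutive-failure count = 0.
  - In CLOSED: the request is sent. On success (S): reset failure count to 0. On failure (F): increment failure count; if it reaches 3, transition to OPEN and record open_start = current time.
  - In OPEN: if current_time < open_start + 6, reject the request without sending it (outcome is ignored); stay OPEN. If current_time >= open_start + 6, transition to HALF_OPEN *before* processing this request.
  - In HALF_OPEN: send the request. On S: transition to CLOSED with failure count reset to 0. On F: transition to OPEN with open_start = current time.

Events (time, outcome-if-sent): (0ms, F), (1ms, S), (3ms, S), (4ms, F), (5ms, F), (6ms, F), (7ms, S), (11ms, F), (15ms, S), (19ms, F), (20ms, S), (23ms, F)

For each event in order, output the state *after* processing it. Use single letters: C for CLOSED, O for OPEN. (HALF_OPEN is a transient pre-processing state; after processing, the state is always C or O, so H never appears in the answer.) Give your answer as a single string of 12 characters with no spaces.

State after each event:
  event#1 t=0ms outcome=F: state=CLOSED
  event#2 t=1ms outcome=S: state=CLOSED
  event#3 t=3ms outcome=S: state=CLOSED
  event#4 t=4ms outcome=F: state=CLOSED
  event#5 t=5ms outcome=F: state=CLOSED
  event#6 t=6ms outcome=F: state=OPEN
  event#7 t=7ms outcome=S: state=OPEN
  event#8 t=11ms outcome=F: state=OPEN
  event#9 t=15ms outcome=S: state=CLOSED
  event#10 t=19ms outcome=F: state=CLOSED
  event#11 t=20ms outcome=S: state=CLOSED
  event#12 t=23ms outcome=F: state=CLOSED

Answer: CCCCCOOOCCCC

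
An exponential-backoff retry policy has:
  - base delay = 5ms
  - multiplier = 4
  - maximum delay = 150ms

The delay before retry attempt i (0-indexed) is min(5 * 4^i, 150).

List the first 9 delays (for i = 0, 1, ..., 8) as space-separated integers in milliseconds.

Computing each delay:
  i=0: min(5*4^0, 150) = 5
  i=1: min(5*4^1, 150) = 20
  i=2: min(5*4^2, 150) = 80
  i=3: min(5*4^3, 150) = 150
  i=4: min(5*4^4, 150) = 150
  i=5: min(5*4^5, 150) = 150
  i=6: min(5*4^6, 150) = 150
  i=7: min(5*4^7, 150) = 150
  i=8: min(5*4^8, 150) = 150

Answer: 5 20 80 150 150 150 150 150 150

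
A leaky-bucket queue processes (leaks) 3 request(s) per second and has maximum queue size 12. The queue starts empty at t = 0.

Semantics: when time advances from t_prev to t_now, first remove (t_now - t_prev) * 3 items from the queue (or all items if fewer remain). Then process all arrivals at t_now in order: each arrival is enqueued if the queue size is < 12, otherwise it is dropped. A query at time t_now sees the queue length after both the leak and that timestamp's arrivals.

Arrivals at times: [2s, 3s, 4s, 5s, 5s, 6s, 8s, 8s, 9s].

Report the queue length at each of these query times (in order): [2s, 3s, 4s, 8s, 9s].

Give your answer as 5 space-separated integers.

Answer: 1 1 1 2 1

Derivation:
Queue lengths at query times:
  query t=2s: backlog = 1
  query t=3s: backlog = 1
  query t=4s: backlog = 1
  query t=8s: backlog = 2
  query t=9s: backlog = 1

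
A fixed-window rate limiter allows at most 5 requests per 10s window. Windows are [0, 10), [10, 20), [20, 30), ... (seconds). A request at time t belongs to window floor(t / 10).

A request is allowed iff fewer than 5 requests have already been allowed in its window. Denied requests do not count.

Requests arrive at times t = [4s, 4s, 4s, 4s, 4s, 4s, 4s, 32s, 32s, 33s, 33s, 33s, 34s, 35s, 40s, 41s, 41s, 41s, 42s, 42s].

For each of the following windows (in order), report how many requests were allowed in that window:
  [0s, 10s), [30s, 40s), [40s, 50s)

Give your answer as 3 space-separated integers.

Answer: 5 5 5

Derivation:
Processing requests:
  req#1 t=4s (window 0): ALLOW
  req#2 t=4s (window 0): ALLOW
  req#3 t=4s (window 0): ALLOW
  req#4 t=4s (window 0): ALLOW
  req#5 t=4s (window 0): ALLOW
  req#6 t=4s (window 0): DENY
  req#7 t=4s (window 0): DENY
  req#8 t=32s (window 3): ALLOW
  req#9 t=32s (window 3): ALLOW
  req#10 t=33s (window 3): ALLOW
  req#11 t=33s (window 3): ALLOW
  req#12 t=33s (window 3): ALLOW
  req#13 t=34s (window 3): DENY
  req#14 t=35s (window 3): DENY
  req#15 t=40s (window 4): ALLOW
  req#16 t=41s (window 4): ALLOW
  req#17 t=41s (window 4): ALLOW
  req#18 t=41s (window 4): ALLOW
  req#19 t=42s (window 4): ALLOW
  req#20 t=42s (window 4): DENY

Allowed counts by window: 5 5 5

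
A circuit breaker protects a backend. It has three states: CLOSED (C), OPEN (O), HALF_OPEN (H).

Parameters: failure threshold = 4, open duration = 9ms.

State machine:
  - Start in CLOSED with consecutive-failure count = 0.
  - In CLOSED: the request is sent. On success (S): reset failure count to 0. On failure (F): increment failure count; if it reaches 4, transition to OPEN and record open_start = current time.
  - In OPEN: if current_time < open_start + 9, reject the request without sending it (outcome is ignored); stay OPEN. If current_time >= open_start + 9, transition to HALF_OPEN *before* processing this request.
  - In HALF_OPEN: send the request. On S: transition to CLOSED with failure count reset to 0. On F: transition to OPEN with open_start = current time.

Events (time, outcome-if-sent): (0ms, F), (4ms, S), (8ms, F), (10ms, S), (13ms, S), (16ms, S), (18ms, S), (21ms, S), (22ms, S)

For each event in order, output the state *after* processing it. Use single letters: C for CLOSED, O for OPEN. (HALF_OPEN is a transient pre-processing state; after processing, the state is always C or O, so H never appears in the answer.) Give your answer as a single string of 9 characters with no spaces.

Answer: CCCCCCCCC

Derivation:
State after each event:
  event#1 t=0ms outcome=F: state=CLOSED
  event#2 t=4ms outcome=S: state=CLOSED
  event#3 t=8ms outcome=F: state=CLOSED
  event#4 t=10ms outcome=S: state=CLOSED
  event#5 t=13ms outcome=S: state=CLOSED
  event#6 t=16ms outcome=S: state=CLOSED
  event#7 t=18ms outcome=S: state=CLOSED
  event#8 t=21ms outcome=S: state=CLOSED
  event#9 t=22ms outcome=S: state=CLOSED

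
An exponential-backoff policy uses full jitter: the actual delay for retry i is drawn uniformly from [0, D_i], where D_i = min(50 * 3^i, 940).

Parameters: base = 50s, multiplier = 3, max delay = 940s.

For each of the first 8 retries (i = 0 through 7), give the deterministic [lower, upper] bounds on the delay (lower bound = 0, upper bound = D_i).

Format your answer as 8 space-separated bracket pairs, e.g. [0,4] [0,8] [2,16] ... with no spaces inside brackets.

Computing bounds per retry:
  i=0: D_i=min(50*3^0,940)=50, bounds=[0,50]
  i=1: D_i=min(50*3^1,940)=150, bounds=[0,150]
  i=2: D_i=min(50*3^2,940)=450, bounds=[0,450]
  i=3: D_i=min(50*3^3,940)=940, bounds=[0,940]
  i=4: D_i=min(50*3^4,940)=940, bounds=[0,940]
  i=5: D_i=min(50*3^5,940)=940, bounds=[0,940]
  i=6: D_i=min(50*3^6,940)=940, bounds=[0,940]
  i=7: D_i=min(50*3^7,940)=940, bounds=[0,940]

Answer: [0,50] [0,150] [0,450] [0,940] [0,940] [0,940] [0,940] [0,940]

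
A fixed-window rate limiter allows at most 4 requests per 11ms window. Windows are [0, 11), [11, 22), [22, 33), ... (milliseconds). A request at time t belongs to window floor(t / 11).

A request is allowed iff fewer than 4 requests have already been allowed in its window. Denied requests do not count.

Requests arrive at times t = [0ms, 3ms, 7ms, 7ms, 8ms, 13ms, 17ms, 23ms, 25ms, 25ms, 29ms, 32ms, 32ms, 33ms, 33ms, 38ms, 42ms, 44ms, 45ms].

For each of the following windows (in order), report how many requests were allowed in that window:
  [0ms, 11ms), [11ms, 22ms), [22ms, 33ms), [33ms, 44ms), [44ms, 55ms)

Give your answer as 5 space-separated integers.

Answer: 4 2 4 4 2

Derivation:
Processing requests:
  req#1 t=0ms (window 0): ALLOW
  req#2 t=3ms (window 0): ALLOW
  req#3 t=7ms (window 0): ALLOW
  req#4 t=7ms (window 0): ALLOW
  req#5 t=8ms (window 0): DENY
  req#6 t=13ms (window 1): ALLOW
  req#7 t=17ms (window 1): ALLOW
  req#8 t=23ms (window 2): ALLOW
  req#9 t=25ms (window 2): ALLOW
  req#10 t=25ms (window 2): ALLOW
  req#11 t=29ms (window 2): ALLOW
  req#12 t=32ms (window 2): DENY
  req#13 t=32ms (window 2): DENY
  req#14 t=33ms (window 3): ALLOW
  req#15 t=33ms (window 3): ALLOW
  req#16 t=38ms (window 3): ALLOW
  req#17 t=42ms (window 3): ALLOW
  req#18 t=44ms (window 4): ALLOW
  req#19 t=45ms (window 4): ALLOW

Allowed counts by window: 4 2 4 4 2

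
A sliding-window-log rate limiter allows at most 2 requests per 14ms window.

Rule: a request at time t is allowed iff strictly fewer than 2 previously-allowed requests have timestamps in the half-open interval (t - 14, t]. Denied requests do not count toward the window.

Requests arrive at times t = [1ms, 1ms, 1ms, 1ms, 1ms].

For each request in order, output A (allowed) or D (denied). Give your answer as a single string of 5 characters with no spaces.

Answer: AADDD

Derivation:
Tracking allowed requests in the window:
  req#1 t=1ms: ALLOW
  req#2 t=1ms: ALLOW
  req#3 t=1ms: DENY
  req#4 t=1ms: DENY
  req#5 t=1ms: DENY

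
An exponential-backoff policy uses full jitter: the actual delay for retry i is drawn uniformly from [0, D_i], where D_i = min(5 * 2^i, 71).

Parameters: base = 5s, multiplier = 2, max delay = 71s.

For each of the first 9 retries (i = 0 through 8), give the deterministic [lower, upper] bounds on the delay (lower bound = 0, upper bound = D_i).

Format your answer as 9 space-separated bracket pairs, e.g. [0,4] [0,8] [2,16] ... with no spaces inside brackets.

Computing bounds per retry:
  i=0: D_i=min(5*2^0,71)=5, bounds=[0,5]
  i=1: D_i=min(5*2^1,71)=10, bounds=[0,10]
  i=2: D_i=min(5*2^2,71)=20, bounds=[0,20]
  i=3: D_i=min(5*2^3,71)=40, bounds=[0,40]
  i=4: D_i=min(5*2^4,71)=71, bounds=[0,71]
  i=5: D_i=min(5*2^5,71)=71, bounds=[0,71]
  i=6: D_i=min(5*2^6,71)=71, bounds=[0,71]
  i=7: D_i=min(5*2^7,71)=71, bounds=[0,71]
  i=8: D_i=min(5*2^8,71)=71, bounds=[0,71]

Answer: [0,5] [0,10] [0,20] [0,40] [0,71] [0,71] [0,71] [0,71] [0,71]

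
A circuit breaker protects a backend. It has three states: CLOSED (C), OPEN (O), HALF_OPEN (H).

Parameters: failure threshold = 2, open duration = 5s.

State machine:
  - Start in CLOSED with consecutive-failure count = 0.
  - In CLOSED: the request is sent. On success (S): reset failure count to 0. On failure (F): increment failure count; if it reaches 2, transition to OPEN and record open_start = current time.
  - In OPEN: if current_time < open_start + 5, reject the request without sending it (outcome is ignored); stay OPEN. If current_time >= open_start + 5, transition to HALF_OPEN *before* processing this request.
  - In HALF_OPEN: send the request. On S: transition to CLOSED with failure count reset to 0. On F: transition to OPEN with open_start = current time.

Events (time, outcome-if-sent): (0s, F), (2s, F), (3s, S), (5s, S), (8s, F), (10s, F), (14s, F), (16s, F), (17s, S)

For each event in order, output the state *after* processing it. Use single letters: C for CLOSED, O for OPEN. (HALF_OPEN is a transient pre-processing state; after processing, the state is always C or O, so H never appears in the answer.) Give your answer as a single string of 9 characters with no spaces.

Answer: COOOOOOOO

Derivation:
State after each event:
  event#1 t=0s outcome=F: state=CLOSED
  event#2 t=2s outcome=F: state=OPEN
  event#3 t=3s outcome=S: state=OPEN
  event#4 t=5s outcome=S: state=OPEN
  event#5 t=8s outcome=F: state=OPEN
  event#6 t=10s outcome=F: state=OPEN
  event#7 t=14s outcome=F: state=OPEN
  event#8 t=16s outcome=F: state=OPEN
  event#9 t=17s outcome=S: state=OPEN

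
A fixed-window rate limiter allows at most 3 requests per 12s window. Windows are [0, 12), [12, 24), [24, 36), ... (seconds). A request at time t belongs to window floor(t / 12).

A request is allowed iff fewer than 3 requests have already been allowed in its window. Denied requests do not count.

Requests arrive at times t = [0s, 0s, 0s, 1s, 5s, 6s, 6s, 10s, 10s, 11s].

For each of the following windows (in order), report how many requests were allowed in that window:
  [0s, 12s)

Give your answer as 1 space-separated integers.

Processing requests:
  req#1 t=0s (window 0): ALLOW
  req#2 t=0s (window 0): ALLOW
  req#3 t=0s (window 0): ALLOW
  req#4 t=1s (window 0): DENY
  req#5 t=5s (window 0): DENY
  req#6 t=6s (window 0): DENY
  req#7 t=6s (window 0): DENY
  req#8 t=10s (window 0): DENY
  req#9 t=10s (window 0): DENY
  req#10 t=11s (window 0): DENY

Allowed counts by window: 3

Answer: 3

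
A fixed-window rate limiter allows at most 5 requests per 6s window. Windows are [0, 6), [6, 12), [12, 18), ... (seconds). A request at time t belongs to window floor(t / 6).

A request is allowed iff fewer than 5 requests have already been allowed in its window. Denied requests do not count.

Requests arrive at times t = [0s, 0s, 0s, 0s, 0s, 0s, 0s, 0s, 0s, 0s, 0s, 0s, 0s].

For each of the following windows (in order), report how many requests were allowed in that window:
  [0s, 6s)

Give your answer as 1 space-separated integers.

Processing requests:
  req#1 t=0s (window 0): ALLOW
  req#2 t=0s (window 0): ALLOW
  req#3 t=0s (window 0): ALLOW
  req#4 t=0s (window 0): ALLOW
  req#5 t=0s (window 0): ALLOW
  req#6 t=0s (window 0): DENY
  req#7 t=0s (window 0): DENY
  req#8 t=0s (window 0): DENY
  req#9 t=0s (window 0): DENY
  req#10 t=0s (window 0): DENY
  req#11 t=0s (window 0): DENY
  req#12 t=0s (window 0): DENY
  req#13 t=0s (window 0): DENY

Allowed counts by window: 5

Answer: 5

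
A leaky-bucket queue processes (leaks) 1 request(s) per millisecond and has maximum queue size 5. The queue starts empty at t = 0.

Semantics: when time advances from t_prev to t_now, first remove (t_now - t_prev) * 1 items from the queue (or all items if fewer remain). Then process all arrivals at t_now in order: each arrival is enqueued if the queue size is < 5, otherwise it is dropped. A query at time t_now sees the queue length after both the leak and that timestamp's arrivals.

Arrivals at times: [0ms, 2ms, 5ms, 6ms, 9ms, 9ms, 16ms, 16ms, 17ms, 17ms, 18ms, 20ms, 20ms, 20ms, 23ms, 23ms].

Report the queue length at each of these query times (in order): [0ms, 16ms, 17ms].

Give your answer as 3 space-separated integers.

Queue lengths at query times:
  query t=0ms: backlog = 1
  query t=16ms: backlog = 2
  query t=17ms: backlog = 3

Answer: 1 2 3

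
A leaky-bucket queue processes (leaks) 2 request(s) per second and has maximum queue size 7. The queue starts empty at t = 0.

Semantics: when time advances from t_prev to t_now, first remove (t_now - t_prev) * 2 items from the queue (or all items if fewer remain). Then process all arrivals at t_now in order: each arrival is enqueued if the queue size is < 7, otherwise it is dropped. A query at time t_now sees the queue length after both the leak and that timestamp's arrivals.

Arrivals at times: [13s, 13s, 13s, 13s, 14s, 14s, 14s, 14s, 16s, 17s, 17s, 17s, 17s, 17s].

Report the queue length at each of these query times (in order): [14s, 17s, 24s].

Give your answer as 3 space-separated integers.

Queue lengths at query times:
  query t=14s: backlog = 6
  query t=17s: backlog = 6
  query t=24s: backlog = 0

Answer: 6 6 0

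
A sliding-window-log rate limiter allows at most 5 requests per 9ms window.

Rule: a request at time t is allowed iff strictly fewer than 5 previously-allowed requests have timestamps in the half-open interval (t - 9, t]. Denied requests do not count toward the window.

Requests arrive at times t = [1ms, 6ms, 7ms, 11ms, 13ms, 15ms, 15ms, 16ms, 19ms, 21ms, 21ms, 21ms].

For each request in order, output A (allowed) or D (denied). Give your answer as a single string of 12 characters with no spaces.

Answer: AAAAAAAADADD

Derivation:
Tracking allowed requests in the window:
  req#1 t=1ms: ALLOW
  req#2 t=6ms: ALLOW
  req#3 t=7ms: ALLOW
  req#4 t=11ms: ALLOW
  req#5 t=13ms: ALLOW
  req#6 t=15ms: ALLOW
  req#7 t=15ms: ALLOW
  req#8 t=16ms: ALLOW
  req#9 t=19ms: DENY
  req#10 t=21ms: ALLOW
  req#11 t=21ms: DENY
  req#12 t=21ms: DENY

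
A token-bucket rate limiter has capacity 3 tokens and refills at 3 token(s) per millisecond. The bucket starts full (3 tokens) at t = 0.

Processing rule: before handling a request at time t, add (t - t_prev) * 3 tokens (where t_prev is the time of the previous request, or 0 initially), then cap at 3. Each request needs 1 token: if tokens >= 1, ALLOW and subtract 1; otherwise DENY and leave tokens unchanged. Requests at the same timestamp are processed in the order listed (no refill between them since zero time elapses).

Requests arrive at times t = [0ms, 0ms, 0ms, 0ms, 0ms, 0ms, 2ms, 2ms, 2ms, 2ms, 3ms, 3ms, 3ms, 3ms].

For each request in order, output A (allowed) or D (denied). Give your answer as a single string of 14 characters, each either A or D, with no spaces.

Simulating step by step:
  req#1 t=0ms: ALLOW
  req#2 t=0ms: ALLOW
  req#3 t=0ms: ALLOW
  req#4 t=0ms: DENY
  req#5 t=0ms: DENY
  req#6 t=0ms: DENY
  req#7 t=2ms: ALLOW
  req#8 t=2ms: ALLOW
  req#9 t=2ms: ALLOW
  req#10 t=2ms: DENY
  req#11 t=3ms: ALLOW
  req#12 t=3ms: ALLOW
  req#13 t=3ms: ALLOW
  req#14 t=3ms: DENY

Answer: AAADDDAAADAAAD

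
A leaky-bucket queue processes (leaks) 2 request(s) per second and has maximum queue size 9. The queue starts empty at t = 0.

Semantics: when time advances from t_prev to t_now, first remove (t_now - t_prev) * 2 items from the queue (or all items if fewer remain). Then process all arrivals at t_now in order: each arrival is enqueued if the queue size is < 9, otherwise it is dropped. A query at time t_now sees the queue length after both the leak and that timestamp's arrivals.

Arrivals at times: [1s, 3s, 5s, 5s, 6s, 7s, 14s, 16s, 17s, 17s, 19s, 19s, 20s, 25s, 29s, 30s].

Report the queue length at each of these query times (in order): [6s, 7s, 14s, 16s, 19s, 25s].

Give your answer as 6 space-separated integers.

Queue lengths at query times:
  query t=6s: backlog = 1
  query t=7s: backlog = 1
  query t=14s: backlog = 1
  query t=16s: backlog = 1
  query t=19s: backlog = 2
  query t=25s: backlog = 1

Answer: 1 1 1 1 2 1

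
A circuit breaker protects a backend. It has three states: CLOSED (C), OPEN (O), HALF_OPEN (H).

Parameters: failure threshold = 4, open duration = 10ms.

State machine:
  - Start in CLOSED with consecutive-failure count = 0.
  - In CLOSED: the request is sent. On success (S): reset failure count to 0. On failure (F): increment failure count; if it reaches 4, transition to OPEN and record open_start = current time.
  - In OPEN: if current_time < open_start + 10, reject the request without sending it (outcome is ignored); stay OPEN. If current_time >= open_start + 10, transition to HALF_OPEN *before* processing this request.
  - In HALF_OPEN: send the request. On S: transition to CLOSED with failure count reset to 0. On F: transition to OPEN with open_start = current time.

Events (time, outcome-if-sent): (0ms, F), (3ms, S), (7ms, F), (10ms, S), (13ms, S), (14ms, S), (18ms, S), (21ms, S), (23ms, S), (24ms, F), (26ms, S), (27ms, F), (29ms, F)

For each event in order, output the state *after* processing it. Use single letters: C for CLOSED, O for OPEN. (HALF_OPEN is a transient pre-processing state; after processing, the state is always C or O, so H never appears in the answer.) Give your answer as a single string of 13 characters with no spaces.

State after each event:
  event#1 t=0ms outcome=F: state=CLOSED
  event#2 t=3ms outcome=S: state=CLOSED
  event#3 t=7ms outcome=F: state=CLOSED
  event#4 t=10ms outcome=S: state=CLOSED
  event#5 t=13ms outcome=S: state=CLOSED
  event#6 t=14ms outcome=S: state=CLOSED
  event#7 t=18ms outcome=S: state=CLOSED
  event#8 t=21ms outcome=S: state=CLOSED
  event#9 t=23ms outcome=S: state=CLOSED
  event#10 t=24ms outcome=F: state=CLOSED
  event#11 t=26ms outcome=S: state=CLOSED
  event#12 t=27ms outcome=F: state=CLOSED
  event#13 t=29ms outcome=F: state=CLOSED

Answer: CCCCCCCCCCCCC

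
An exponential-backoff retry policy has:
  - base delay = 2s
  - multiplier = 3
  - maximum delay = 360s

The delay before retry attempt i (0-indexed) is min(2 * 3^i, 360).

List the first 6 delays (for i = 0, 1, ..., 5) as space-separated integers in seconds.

Computing each delay:
  i=0: min(2*3^0, 360) = 2
  i=1: min(2*3^1, 360) = 6
  i=2: min(2*3^2, 360) = 18
  i=3: min(2*3^3, 360) = 54
  i=4: min(2*3^4, 360) = 162
  i=5: min(2*3^5, 360) = 360

Answer: 2 6 18 54 162 360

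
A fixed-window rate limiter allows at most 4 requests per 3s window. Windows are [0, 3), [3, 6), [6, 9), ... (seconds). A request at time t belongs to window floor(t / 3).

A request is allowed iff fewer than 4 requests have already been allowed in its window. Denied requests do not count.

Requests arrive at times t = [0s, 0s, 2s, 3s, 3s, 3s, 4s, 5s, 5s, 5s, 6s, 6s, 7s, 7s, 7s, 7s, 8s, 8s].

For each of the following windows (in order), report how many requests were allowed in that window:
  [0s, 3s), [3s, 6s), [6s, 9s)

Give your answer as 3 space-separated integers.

Answer: 3 4 4

Derivation:
Processing requests:
  req#1 t=0s (window 0): ALLOW
  req#2 t=0s (window 0): ALLOW
  req#3 t=2s (window 0): ALLOW
  req#4 t=3s (window 1): ALLOW
  req#5 t=3s (window 1): ALLOW
  req#6 t=3s (window 1): ALLOW
  req#7 t=4s (window 1): ALLOW
  req#8 t=5s (window 1): DENY
  req#9 t=5s (window 1): DENY
  req#10 t=5s (window 1): DENY
  req#11 t=6s (window 2): ALLOW
  req#12 t=6s (window 2): ALLOW
  req#13 t=7s (window 2): ALLOW
  req#14 t=7s (window 2): ALLOW
  req#15 t=7s (window 2): DENY
  req#16 t=7s (window 2): DENY
  req#17 t=8s (window 2): DENY
  req#18 t=8s (window 2): DENY

Allowed counts by window: 3 4 4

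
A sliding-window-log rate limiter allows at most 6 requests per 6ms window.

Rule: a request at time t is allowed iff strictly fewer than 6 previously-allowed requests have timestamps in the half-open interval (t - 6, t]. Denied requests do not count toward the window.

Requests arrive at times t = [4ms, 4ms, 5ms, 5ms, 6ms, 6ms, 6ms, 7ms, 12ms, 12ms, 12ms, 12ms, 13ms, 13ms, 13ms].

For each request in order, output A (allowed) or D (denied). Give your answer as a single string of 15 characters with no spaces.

Tracking allowed requests in the window:
  req#1 t=4ms: ALLOW
  req#2 t=4ms: ALLOW
  req#3 t=5ms: ALLOW
  req#4 t=5ms: ALLOW
  req#5 t=6ms: ALLOW
  req#6 t=6ms: ALLOW
  req#7 t=6ms: DENY
  req#8 t=7ms: DENY
  req#9 t=12ms: ALLOW
  req#10 t=12ms: ALLOW
  req#11 t=12ms: ALLOW
  req#12 t=12ms: ALLOW
  req#13 t=13ms: ALLOW
  req#14 t=13ms: ALLOW
  req#15 t=13ms: DENY

Answer: AAAAAADDAAAAAAD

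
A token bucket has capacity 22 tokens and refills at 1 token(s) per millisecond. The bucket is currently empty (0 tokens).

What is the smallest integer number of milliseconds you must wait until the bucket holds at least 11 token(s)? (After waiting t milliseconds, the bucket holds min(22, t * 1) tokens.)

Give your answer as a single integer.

Need t * 1 >= 11, so t >= 11/1.
Smallest integer t = ceil(11/1) = 11.

Answer: 11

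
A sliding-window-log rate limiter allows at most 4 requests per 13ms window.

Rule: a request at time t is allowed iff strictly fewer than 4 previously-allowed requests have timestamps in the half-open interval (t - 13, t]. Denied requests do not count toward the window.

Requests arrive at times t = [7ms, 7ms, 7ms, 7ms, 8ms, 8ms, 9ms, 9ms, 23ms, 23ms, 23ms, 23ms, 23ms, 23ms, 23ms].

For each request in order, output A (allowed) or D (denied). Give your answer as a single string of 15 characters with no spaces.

Tracking allowed requests in the window:
  req#1 t=7ms: ALLOW
  req#2 t=7ms: ALLOW
  req#3 t=7ms: ALLOW
  req#4 t=7ms: ALLOW
  req#5 t=8ms: DENY
  req#6 t=8ms: DENY
  req#7 t=9ms: DENY
  req#8 t=9ms: DENY
  req#9 t=23ms: ALLOW
  req#10 t=23ms: ALLOW
  req#11 t=23ms: ALLOW
  req#12 t=23ms: ALLOW
  req#13 t=23ms: DENY
  req#14 t=23ms: DENY
  req#15 t=23ms: DENY

Answer: AAAADDDDAAAADDD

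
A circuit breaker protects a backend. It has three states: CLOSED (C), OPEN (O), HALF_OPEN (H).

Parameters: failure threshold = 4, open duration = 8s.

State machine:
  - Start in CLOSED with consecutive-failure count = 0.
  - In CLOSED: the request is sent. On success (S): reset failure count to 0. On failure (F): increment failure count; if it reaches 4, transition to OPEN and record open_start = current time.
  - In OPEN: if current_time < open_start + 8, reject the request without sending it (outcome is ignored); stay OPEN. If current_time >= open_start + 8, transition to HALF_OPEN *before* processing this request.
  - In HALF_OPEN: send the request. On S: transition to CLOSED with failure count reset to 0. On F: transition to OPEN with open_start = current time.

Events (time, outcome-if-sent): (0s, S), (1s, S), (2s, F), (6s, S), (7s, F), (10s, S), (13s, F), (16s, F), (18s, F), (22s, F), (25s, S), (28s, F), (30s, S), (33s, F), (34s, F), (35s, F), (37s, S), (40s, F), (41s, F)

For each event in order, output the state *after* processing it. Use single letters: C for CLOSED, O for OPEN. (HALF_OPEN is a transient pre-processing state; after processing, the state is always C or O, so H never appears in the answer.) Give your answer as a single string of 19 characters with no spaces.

Answer: CCCCCCCCCOOOCCCCCCC

Derivation:
State after each event:
  event#1 t=0s outcome=S: state=CLOSED
  event#2 t=1s outcome=S: state=CLOSED
  event#3 t=2s outcome=F: state=CLOSED
  event#4 t=6s outcome=S: state=CLOSED
  event#5 t=7s outcome=F: state=CLOSED
  event#6 t=10s outcome=S: state=CLOSED
  event#7 t=13s outcome=F: state=CLOSED
  event#8 t=16s outcome=F: state=CLOSED
  event#9 t=18s outcome=F: state=CLOSED
  event#10 t=22s outcome=F: state=OPEN
  event#11 t=25s outcome=S: state=OPEN
  event#12 t=28s outcome=F: state=OPEN
  event#13 t=30s outcome=S: state=CLOSED
  event#14 t=33s outcome=F: state=CLOSED
  event#15 t=34s outcome=F: state=CLOSED
  event#16 t=35s outcome=F: state=CLOSED
  event#17 t=37s outcome=S: state=CLOSED
  event#18 t=40s outcome=F: state=CLOSED
  event#19 t=41s outcome=F: state=CLOSED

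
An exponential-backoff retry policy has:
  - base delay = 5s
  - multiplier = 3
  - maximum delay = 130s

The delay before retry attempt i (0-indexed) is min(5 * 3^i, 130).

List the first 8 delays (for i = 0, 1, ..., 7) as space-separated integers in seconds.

Computing each delay:
  i=0: min(5*3^0, 130) = 5
  i=1: min(5*3^1, 130) = 15
  i=2: min(5*3^2, 130) = 45
  i=3: min(5*3^3, 130) = 130
  i=4: min(5*3^4, 130) = 130
  i=5: min(5*3^5, 130) = 130
  i=6: min(5*3^6, 130) = 130
  i=7: min(5*3^7, 130) = 130

Answer: 5 15 45 130 130 130 130 130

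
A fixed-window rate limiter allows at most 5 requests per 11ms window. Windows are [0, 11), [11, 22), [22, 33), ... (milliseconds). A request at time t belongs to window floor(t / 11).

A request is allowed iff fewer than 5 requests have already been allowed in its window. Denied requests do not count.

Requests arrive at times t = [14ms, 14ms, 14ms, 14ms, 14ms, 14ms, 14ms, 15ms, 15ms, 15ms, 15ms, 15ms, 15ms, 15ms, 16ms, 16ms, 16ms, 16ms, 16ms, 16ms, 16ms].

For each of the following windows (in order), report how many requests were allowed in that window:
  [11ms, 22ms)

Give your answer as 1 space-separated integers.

Answer: 5

Derivation:
Processing requests:
  req#1 t=14ms (window 1): ALLOW
  req#2 t=14ms (window 1): ALLOW
  req#3 t=14ms (window 1): ALLOW
  req#4 t=14ms (window 1): ALLOW
  req#5 t=14ms (window 1): ALLOW
  req#6 t=14ms (window 1): DENY
  req#7 t=14ms (window 1): DENY
  req#8 t=15ms (window 1): DENY
  req#9 t=15ms (window 1): DENY
  req#10 t=15ms (window 1): DENY
  req#11 t=15ms (window 1): DENY
  req#12 t=15ms (window 1): DENY
  req#13 t=15ms (window 1): DENY
  req#14 t=15ms (window 1): DENY
  req#15 t=16ms (window 1): DENY
  req#16 t=16ms (window 1): DENY
  req#17 t=16ms (window 1): DENY
  req#18 t=16ms (window 1): DENY
  req#19 t=16ms (window 1): DENY
  req#20 t=16ms (window 1): DENY
  req#21 t=16ms (window 1): DENY

Allowed counts by window: 5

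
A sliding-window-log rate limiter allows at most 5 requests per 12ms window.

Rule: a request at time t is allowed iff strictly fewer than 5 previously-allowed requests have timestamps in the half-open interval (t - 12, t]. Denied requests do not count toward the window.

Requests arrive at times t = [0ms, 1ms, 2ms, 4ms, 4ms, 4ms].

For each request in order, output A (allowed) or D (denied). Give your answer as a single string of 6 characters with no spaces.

Answer: AAAAAD

Derivation:
Tracking allowed requests in the window:
  req#1 t=0ms: ALLOW
  req#2 t=1ms: ALLOW
  req#3 t=2ms: ALLOW
  req#4 t=4ms: ALLOW
  req#5 t=4ms: ALLOW
  req#6 t=4ms: DENY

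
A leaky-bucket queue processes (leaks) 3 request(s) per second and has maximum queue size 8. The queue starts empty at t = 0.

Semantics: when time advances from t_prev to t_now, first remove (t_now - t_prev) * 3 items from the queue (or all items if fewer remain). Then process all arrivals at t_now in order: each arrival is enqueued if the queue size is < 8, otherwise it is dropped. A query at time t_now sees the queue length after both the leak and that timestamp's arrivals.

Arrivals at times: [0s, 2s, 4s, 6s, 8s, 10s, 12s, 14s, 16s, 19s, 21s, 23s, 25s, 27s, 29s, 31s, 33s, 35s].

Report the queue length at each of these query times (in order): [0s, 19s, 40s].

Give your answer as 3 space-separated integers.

Queue lengths at query times:
  query t=0s: backlog = 1
  query t=19s: backlog = 1
  query t=40s: backlog = 0

Answer: 1 1 0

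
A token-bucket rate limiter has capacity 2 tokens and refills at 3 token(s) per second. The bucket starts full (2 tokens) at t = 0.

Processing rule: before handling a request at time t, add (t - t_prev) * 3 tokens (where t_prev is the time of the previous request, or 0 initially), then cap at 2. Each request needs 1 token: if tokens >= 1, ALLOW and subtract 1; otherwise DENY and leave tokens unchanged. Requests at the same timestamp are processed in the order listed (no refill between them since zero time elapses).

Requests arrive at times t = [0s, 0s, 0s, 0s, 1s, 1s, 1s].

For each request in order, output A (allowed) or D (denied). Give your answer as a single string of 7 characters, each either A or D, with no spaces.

Simulating step by step:
  req#1 t=0s: ALLOW
  req#2 t=0s: ALLOW
  req#3 t=0s: DENY
  req#4 t=0s: DENY
  req#5 t=1s: ALLOW
  req#6 t=1s: ALLOW
  req#7 t=1s: DENY

Answer: AADDAAD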